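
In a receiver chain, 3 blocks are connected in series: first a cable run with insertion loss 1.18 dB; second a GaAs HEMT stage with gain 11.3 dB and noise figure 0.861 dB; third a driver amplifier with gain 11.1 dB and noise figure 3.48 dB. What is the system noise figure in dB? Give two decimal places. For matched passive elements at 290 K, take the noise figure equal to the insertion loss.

Convert to linear (a loss of L dB is a gain of −L dB): F_i = 10^(NF_i/10), G_i = 10^(G_i,dB/10)
  Stage 1: F_1 = 10^(1.18/10) = 1.312, G_1 = 10^(−1.18/10) = 0.7621
  Stage 2: F_2 = 10^(0.861/10) = 1.219, G_2 = 10^(11.3/10) = 13.49
  Stage 3: F_3 = 10^(3.48/10) = 2.228, G_3 = 10^(11.1/10) = 12.88
Friis cascade:
  F = 1.312 + (1.219 − 1)/0.7621 + (2.228 − 1)/10.28 = 1.719
NF = 10 log₁₀(1.719) = 2.35 dB

2.35 dB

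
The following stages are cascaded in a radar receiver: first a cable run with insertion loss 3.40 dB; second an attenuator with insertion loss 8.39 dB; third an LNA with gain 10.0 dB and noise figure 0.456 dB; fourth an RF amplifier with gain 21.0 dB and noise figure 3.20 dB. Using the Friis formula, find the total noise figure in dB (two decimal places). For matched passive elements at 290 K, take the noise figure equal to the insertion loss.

Convert to linear (a loss of L dB is a gain of −L dB): F_i = 10^(NF_i/10), G_i = 10^(G_i,dB/10)
  Stage 1: F_1 = 10^(3.40/10) = 2.188, G_1 = 10^(−3.40/10) = 0.4571
  Stage 2: F_2 = 10^(8.39/10) = 6.902, G_2 = 10^(−8.39/10) = 0.1449
  Stage 3: F_3 = 10^(0.456/10) = 1.111, G_3 = 10^(10.0/10) = 10.00
  Stage 4: F_4 = 10^(3.20/10) = 2.089, G_4 = 10^(21.0/10) = 125.9
Friis cascade:
  F = 2.188 + (6.902 − 1)/0.4571 + (1.111 − 1)/0.06622 + (2.089 − 1)/0.6622 = 18.42
NF = 10 log₁₀(18.42) = 12.65 dB

12.65 dB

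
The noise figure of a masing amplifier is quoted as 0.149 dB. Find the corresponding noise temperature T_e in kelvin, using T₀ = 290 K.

F = 10^(0.149/10) = 1.0349
T_e = (F − 1)·T₀ = (1.0349 − 1) × 290 = 10.1 K

10.1 K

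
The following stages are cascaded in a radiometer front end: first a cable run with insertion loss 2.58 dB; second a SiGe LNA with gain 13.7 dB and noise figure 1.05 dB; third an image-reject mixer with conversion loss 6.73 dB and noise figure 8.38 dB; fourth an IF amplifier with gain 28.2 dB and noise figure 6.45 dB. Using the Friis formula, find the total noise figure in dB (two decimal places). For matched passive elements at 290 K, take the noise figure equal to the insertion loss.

6.03 dB

Convert to linear (a loss of L dB is a gain of −L dB): F_i = 10^(NF_i/10), G_i = 10^(G_i,dB/10)
  Stage 1: F_1 = 10^(2.58/10) = 1.811, G_1 = 10^(−2.58/10) = 0.5521
  Stage 2: F_2 = 10^(1.05/10) = 1.274, G_2 = 10^(13.7/10) = 23.44
  Stage 3: F_3 = 10^(8.38/10) = 6.887, G_3 = 10^(−6.73/10) = 0.2123
  Stage 4: F_4 = 10^(6.45/10) = 4.416, G_4 = 10^(28.2/10) = 660.7
Friis cascade:
  F = 1.811 + (1.274 − 1)/0.5521 + (6.887 − 1)/12.94 + (4.416 − 1)/2.748 = 4.005
NF = 10 log₁₀(4.005) = 6.03 dB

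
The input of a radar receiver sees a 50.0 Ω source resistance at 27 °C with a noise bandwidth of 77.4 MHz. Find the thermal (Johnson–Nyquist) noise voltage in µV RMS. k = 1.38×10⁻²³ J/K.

T = 27 °C + 273.15 = 300.15 K
V_n = √(4kTRB)
4kTRB = 4 × 1.38×10⁻²³ × 300.15 × 5.00×10¹ × 7.74×10⁷ = 6.41×10⁻¹¹ V²
V_n = √(6.41×10⁻¹¹) = 8.01×10⁻⁶ V = 8.01 µV

8.01 µV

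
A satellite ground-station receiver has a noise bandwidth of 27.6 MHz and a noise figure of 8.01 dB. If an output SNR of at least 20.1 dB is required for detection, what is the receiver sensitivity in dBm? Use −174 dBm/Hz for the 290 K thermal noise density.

Sensitivity = −174 + 10 log₁₀(B) + NF + SNR_min
= −174 + 74.41 + 8.01 + 20.1
= −71.48 dBm → −71.5 dBm

−71.5 dBm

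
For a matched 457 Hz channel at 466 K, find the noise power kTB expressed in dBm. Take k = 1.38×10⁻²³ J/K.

P_n = kTB = 1.38×10⁻²³ × 466 × 4.57×10² = 2.94×10⁻¹⁸ W
In dBm: 10 log₁₀(2.94×10⁻¹⁸ / 10⁻³) = −145.3 dBm

−145.3 dBm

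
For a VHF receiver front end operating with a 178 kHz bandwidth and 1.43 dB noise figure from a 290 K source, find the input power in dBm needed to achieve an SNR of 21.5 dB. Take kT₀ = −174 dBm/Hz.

−98.6 dBm

Sensitivity = −174 + 10 log₁₀(B) + NF + SNR_min
= −174 + 52.5 + 1.43 + 21.5
= −98.57 dBm → −98.6 dBm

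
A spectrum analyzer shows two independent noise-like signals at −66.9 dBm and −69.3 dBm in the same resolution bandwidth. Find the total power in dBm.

−64.9 dBm

Convert to linear, add, convert back:
P₁ = 2.04×10⁻¹⁰ W, P₂ = 1.17×10⁻¹⁰ W
P_tot = 3.22×10⁻¹⁰ W → 10 log₁₀(P_tot / 10⁻³) = −64.9 dBm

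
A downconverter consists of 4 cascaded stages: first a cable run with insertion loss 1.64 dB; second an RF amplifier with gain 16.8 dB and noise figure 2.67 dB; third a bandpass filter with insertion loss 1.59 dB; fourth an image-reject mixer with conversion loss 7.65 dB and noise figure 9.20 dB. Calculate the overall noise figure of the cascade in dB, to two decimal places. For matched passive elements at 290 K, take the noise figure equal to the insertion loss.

Convert to linear (a loss of L dB is a gain of −L dB): F_i = 10^(NF_i/10), G_i = 10^(G_i,dB/10)
  Stage 1: F_1 = 10^(1.64/10) = 1.459, G_1 = 10^(−1.64/10) = 0.6855
  Stage 2: F_2 = 10^(2.67/10) = 1.849, G_2 = 10^(16.8/10) = 47.86
  Stage 3: F_3 = 10^(1.59/10) = 1.442, G_3 = 10^(−1.59/10) = 0.6934
  Stage 4: F_4 = 10^(9.20/10) = 8.318, G_4 = 10^(−7.65/10) = 0.1718
Friis cascade:
  F = 1.459 + (1.849 − 1)/0.6855 + (1.442 − 1)/32.81 + (8.318 − 1)/22.75 = 3.033
NF = 10 log₁₀(3.033) = 4.82 dB

4.82 dB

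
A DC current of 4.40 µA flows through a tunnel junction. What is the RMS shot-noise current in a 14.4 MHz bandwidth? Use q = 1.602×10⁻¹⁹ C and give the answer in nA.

4.51 nA

I_n = √(2qI·B)
2qI·B = 2 × 1.602×10⁻¹⁹ × 4.40×10⁻⁶ × 1.44×10⁷ = 2.03×10⁻¹⁷ A²
I_n = √(2.03×10⁻¹⁷) = 4.51×10⁻⁹ A = 4.51 nA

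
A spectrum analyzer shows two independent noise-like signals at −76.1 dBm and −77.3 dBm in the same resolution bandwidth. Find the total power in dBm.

Convert to linear, add, convert back:
P₁ = 2.45×10⁻¹¹ W, P₂ = 1.86×10⁻¹¹ W
P_tot = 4.32×10⁻¹¹ W → 10 log₁₀(P_tot / 10⁻³) = −73.6 dBm

−73.6 dBm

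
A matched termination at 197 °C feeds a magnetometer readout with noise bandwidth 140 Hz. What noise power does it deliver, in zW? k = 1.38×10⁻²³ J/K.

908 zW

T = 197 °C + 273.15 = 470.15 K
P_n = kTB = 1.38×10⁻²³ × 470.15 × 1.40×10² = 9.08×10⁻¹⁹ W = 908 zW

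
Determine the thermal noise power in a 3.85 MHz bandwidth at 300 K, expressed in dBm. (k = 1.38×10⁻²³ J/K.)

P_n = kTB = 1.38×10⁻²³ × 300 × 3.85×10⁶ = 1.59×10⁻¹⁴ W
In dBm: 10 log₁₀(1.59×10⁻¹⁴ / 10⁻³) = −108.0 dBm

−108.0 dBm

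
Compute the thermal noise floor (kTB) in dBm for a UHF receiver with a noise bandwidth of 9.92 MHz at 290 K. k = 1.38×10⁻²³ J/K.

P_n = kTB = 1.38×10⁻²³ × 290 × 9.92×10⁶ = 3.97×10⁻¹⁴ W
In dBm: 10 log₁₀(3.97×10⁻¹⁴ / 10⁻³) = −104.0 dBm

−104.0 dBm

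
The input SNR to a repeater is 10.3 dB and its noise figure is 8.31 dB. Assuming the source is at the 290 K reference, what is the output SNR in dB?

By definition F = SNR_in/SNR_out, so in dB: SNR_out = SNR_in − NF
SNR_out = 10.3 − 8.31 = 1.99 dB

1.99 dB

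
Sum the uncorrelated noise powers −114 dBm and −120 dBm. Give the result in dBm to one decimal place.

−113.0 dBm

Convert to linear, add, convert back:
P₁ = 3.98×10⁻¹⁵ W, P₂ = 1.00×10⁻¹⁵ W
P_tot = 4.98×10⁻¹⁵ W → 10 log₁₀(P_tot / 10⁻³) = −113.0 dBm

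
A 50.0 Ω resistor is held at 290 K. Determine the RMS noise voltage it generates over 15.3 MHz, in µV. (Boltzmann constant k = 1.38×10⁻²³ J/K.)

3.50 µV

V_n = √(4kTRB)
4kTRB = 4 × 1.38×10⁻²³ × 290 × 5.00×10¹ × 1.53×10⁷ = 1.22×10⁻¹¹ V²
V_n = √(1.22×10⁻¹¹) = 3.50×10⁻⁶ V = 3.50 µV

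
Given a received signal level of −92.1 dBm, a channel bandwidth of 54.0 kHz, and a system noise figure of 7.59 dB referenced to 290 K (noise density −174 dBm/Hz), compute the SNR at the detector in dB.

27.0 dB

Noise floor: N = −174 + 10 log₁₀(B) + NF
10 log₁₀(5.40×10⁴) = 47.32 dB
N = −174 + 47.32 + 7.59 = −119.09 dBm
SNR = P_sig − N = −92.1 − (−119.09) = 26.99 dB → 27.0 dB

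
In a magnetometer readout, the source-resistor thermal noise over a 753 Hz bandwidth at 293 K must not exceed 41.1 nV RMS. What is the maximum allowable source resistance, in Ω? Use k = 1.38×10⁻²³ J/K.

139 Ω

Johnson–Nyquist: V_n = √(4kTRB) ⇒ R = V_n² / (4kTB)
4kTB = 4 × 1.38×10⁻²³ × 293 × 7.53×10² = 1.22×10⁻¹⁷
R = (4.11×10⁻⁸)² / 1.22×10⁻¹⁷ = 1.39×10² Ω = 139 Ω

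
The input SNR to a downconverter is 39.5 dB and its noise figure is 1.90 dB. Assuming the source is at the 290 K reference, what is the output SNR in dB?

37.60 dB

By definition F = SNR_in/SNR_out, so in dB: SNR_out = SNR_in − NF
SNR_out = 39.5 − 1.90 = 37.60 dB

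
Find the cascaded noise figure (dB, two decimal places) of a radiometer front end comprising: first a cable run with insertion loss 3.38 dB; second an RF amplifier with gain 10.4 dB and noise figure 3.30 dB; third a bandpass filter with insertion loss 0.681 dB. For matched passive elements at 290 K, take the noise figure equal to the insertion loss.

Convert to linear (a loss of L dB is a gain of −L dB): F_i = 10^(NF_i/10), G_i = 10^(G_i,dB/10)
  Stage 1: F_1 = 10^(3.38/10) = 2.178, G_1 = 10^(−3.38/10) = 0.4592
  Stage 2: F_2 = 10^(3.30/10) = 2.138, G_2 = 10^(10.4/10) = 10.96
  Stage 3: F_3 = 10^(0.681/10) = 1.170, G_3 = 10^(−0.681/10) = 0.8549
Friis cascade:
  F = 2.178 + (2.138 − 1)/0.4592 + (1.170 − 1)/5.035 = 4.690
NF = 10 log₁₀(4.690) = 6.71 dB

6.71 dB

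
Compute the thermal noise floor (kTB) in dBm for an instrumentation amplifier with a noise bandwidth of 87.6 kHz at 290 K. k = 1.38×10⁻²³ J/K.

P_n = kTB = 1.38×10⁻²³ × 290 × 8.76×10⁴ = 3.51×10⁻¹⁶ W
In dBm: 10 log₁₀(3.51×10⁻¹⁶ / 10⁻³) = −124.6 dBm

−124.6 dBm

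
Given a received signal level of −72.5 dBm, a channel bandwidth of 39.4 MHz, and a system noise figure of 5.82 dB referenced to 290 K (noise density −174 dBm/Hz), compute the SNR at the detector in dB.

Noise floor: N = −174 + 10 log₁₀(B) + NF
10 log₁₀(3.94×10⁷) = 75.95 dB
N = −174 + 75.95 + 5.82 = −92.23 dBm
SNR = P_sig − N = −72.5 − (−92.23) = 19.73 dB → 19.7 dB

19.7 dB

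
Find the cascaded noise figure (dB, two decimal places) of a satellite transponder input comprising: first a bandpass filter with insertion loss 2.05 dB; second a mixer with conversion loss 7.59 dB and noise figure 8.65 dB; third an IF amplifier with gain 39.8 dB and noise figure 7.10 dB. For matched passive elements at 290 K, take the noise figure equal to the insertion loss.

16.97 dB

Convert to linear (a loss of L dB is a gain of −L dB): F_i = 10^(NF_i/10), G_i = 10^(G_i,dB/10)
  Stage 1: F_1 = 10^(2.05/10) = 1.603, G_1 = 10^(−2.05/10) = 0.6237
  Stage 2: F_2 = 10^(8.65/10) = 7.328, G_2 = 10^(−7.59/10) = 0.1742
  Stage 3: F_3 = 10^(7.10/10) = 5.129, G_3 = 10^(39.8/10) = 9550
Friis cascade:
  F = 1.603 + (7.328 − 1)/0.6237 + (5.129 − 1)/0.1086 = 49.75
NF = 10 log₁₀(49.75) = 16.97 dB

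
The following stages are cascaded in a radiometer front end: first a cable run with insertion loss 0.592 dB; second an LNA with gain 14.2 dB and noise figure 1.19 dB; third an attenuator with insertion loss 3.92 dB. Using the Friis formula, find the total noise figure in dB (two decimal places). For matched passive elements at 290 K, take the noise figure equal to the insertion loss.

1.96 dB

Convert to linear (a loss of L dB is a gain of −L dB): F_i = 10^(NF_i/10), G_i = 10^(G_i,dB/10)
  Stage 1: F_1 = 10^(0.592/10) = 1.146, G_1 = 10^(−0.592/10) = 0.8726
  Stage 2: F_2 = 10^(1.19/10) = 1.315, G_2 = 10^(14.2/10) = 26.30
  Stage 3: F_3 = 10^(3.92/10) = 2.466, G_3 = 10^(−3.92/10) = 0.4055
Friis cascade:
  F = 1.146 + (1.315 − 1)/0.8726 + (2.466 − 1)/22.95 = 1.571
NF = 10 log₁₀(1.571) = 1.96 dB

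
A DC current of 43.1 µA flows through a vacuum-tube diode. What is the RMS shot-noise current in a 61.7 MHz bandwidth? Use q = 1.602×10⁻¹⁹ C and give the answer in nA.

I_n = √(2qI·B)
2qI·B = 2 × 1.602×10⁻¹⁹ × 4.31×10⁻⁵ × 6.17×10⁷ = 8.52×10⁻¹⁶ A²
I_n = √(8.52×10⁻¹⁶) = 2.92×10⁻⁸ A = 29.2 nA

29.2 nA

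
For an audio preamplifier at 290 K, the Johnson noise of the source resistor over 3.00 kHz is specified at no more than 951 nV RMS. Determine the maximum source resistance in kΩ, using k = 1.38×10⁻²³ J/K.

18.8 kΩ

Johnson–Nyquist: V_n = √(4kTRB) ⇒ R = V_n² / (4kTB)
4kTB = 4 × 1.38×10⁻²³ × 290 × 3.00×10³ = 4.80×10⁻¹⁷
R = (9.51×10⁻⁷)² / 4.80×10⁻¹⁷ = 1.88×10⁴ Ω = 18.8 kΩ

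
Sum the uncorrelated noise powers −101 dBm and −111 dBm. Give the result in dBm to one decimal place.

−100.6 dBm

Convert to linear, add, convert back:
P₁ = 7.94×10⁻¹⁴ W, P₂ = 7.94×10⁻¹⁵ W
P_tot = 8.74×10⁻¹⁴ W → 10 log₁₀(P_tot / 10⁻³) = −100.6 dBm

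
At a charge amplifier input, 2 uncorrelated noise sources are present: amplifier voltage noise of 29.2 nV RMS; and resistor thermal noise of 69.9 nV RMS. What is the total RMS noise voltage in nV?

75.8 nV

Uncorrelated sources add in power (mean-square): V_tot = √(ΣV_i²)
V_tot = √[(2.92×10⁻⁸)² + (6.99×10⁻⁸)²] = 7.58×10⁻⁸ V = 75.8 nV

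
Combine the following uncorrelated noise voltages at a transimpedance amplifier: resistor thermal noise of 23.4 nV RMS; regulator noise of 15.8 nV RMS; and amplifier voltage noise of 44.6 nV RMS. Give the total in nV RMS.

Uncorrelated sources add in power (mean-square): V_tot = √(ΣV_i²)
V_tot = √[(2.34×10⁻⁸)² + (1.58×10⁻⁸)² + (4.46×10⁻⁸)²] = 5.28×10⁻⁸ V = 52.8 nV

52.8 nV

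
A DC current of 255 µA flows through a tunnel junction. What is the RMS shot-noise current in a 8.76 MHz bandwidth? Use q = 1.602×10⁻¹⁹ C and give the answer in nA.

I_n = √(2qI·B)
2qI·B = 2 × 1.602×10⁻¹⁹ × 2.55×10⁻⁴ × 8.76×10⁶ = 7.16×10⁻¹⁶ A²
I_n = √(7.16×10⁻¹⁶) = 2.68×10⁻⁸ A = 26.8 nA

26.8 nA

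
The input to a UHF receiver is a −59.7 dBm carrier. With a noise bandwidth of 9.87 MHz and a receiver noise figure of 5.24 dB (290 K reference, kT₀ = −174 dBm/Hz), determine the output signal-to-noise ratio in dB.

39.1 dB

Noise floor: N = −174 + 10 log₁₀(B) + NF
10 log₁₀(9.87×10⁶) = 69.94 dB
N = −174 + 69.94 + 5.24 = −98.82 dBm
SNR = P_sig − N = −59.7 − (−98.82) = 39.12 dB → 39.1 dB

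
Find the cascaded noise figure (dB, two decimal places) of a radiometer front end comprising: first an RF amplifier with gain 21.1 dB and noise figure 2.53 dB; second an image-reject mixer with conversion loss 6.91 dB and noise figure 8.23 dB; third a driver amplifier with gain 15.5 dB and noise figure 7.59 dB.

Convert to linear (a loss of L dB is a gain of −L dB): F_i = 10^(NF_i/10), G_i = 10^(G_i,dB/10)
  Stage 1: F_1 = 10^(2.53/10) = 1.791, G_1 = 10^(21.1/10) = 128.8
  Stage 2: F_2 = 10^(8.23/10) = 6.653, G_2 = 10^(−6.91/10) = 0.2037
  Stage 3: F_3 = 10^(7.59/10) = 5.741, G_3 = 10^(15.5/10) = 35.48
Friis cascade:
  F = 1.791 + (6.653 − 1)/128.8 + (5.741 − 1)/26.24 = 2.015
NF = 10 log₁₀(2.015) = 3.04 dB

3.04 dB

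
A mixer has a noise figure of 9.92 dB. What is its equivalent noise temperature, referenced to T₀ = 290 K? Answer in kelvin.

2557 K

F = 10^(9.92/10) = 9.81748
T_e = (F − 1)·T₀ = (9.81748 − 1) × 290 = 2557 K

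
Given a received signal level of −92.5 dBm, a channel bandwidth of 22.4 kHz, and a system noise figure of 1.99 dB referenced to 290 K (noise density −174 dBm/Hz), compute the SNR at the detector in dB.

Noise floor: N = −174 + 10 log₁₀(B) + NF
10 log₁₀(2.24×10⁴) = 43.5 dB
N = −174 + 43.5 + 1.99 = −128.51 dBm
SNR = P_sig − N = −92.5 − (−128.51) = 36.01 dB → 36.0 dB

36.0 dB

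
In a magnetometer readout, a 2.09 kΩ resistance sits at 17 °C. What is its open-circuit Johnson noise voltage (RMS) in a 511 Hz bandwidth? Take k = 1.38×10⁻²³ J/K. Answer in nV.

T = 17 °C + 273.15 = 290.15 K
V_n = √(4kTRB)
4kTRB = 4 × 1.38×10⁻²³ × 290.15 × 2.09×10³ × 5.11×10² = 1.71×10⁻¹⁴ V²
V_n = √(1.71×10⁻¹⁴) = 1.31×10⁻⁷ V = 131 nV

131 nV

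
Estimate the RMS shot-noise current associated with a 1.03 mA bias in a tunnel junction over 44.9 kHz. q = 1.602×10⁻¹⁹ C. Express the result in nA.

3.85 nA

I_n = √(2qI·B)
2qI·B = 2 × 1.602×10⁻¹⁹ × 1.03×10⁻³ × 4.49×10⁴ = 1.48×10⁻¹⁷ A²
I_n = √(1.48×10⁻¹⁷) = 3.85×10⁻⁹ A = 3.85 nA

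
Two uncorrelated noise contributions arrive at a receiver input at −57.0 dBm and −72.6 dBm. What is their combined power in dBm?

−56.9 dBm

Convert to linear, add, convert back:
P₁ = 2.00×10⁻⁹ W, P₂ = 5.50×10⁻¹¹ W
P_tot = 2.05×10⁻⁹ W → 10 log₁₀(P_tot / 10⁻³) = −56.9 dBm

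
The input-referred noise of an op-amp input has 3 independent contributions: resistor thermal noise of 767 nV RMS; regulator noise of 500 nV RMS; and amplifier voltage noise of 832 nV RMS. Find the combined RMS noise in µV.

Uncorrelated sources add in power (mean-square): V_tot = √(ΣV_i²)
V_tot = √[(7.67×10⁻⁷)² + (5.00×10⁻⁷)² + (8.32×10⁻⁷)²] = 1.24×10⁻⁶ V = 1.24 µV

1.24 µV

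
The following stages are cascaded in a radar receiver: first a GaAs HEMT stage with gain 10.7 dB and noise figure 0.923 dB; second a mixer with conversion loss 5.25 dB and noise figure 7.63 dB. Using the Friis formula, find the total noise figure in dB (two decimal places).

2.16 dB

Convert to linear (a loss of L dB is a gain of −L dB): F_i = 10^(NF_i/10), G_i = 10^(G_i,dB/10)
  Stage 1: F_1 = 10^(0.923/10) = 1.237, G_1 = 10^(10.7/10) = 11.75
  Stage 2: F_2 = 10^(7.63/10) = 5.794, G_2 = 10^(−5.25/10) = 0.2985
Friis cascade:
  F = 1.237 + (5.794 − 1)/11.75 = 1.645
NF = 10 log₁₀(1.645) = 2.16 dB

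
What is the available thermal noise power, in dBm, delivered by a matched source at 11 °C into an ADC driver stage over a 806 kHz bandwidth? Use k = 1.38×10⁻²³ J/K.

−115.0 dBm

T = 11 °C + 273.15 = 284.15 K
P_n = kTB = 1.38×10⁻²³ × 284.15 × 8.06×10⁵ = 3.16×10⁻¹⁵ W
In dBm: 10 log₁₀(3.16×10⁻¹⁵ / 10⁻³) = −115.0 dBm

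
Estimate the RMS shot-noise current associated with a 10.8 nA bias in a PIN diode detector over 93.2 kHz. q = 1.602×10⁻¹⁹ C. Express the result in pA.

I_n = √(2qI·B)
2qI·B = 2 × 1.602×10⁻¹⁹ × 1.08×10⁻⁸ × 9.32×10⁴ = 3.23×10⁻²² A²
I_n = √(3.23×10⁻²²) = 1.80×10⁻¹¹ A = 18.0 pA

18.0 pA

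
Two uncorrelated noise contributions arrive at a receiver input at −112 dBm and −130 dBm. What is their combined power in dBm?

−111.9 dBm

Convert to linear, add, convert back:
P₁ = 6.31×10⁻¹⁵ W, P₂ = 1.00×10⁻¹⁶ W
P_tot = 6.41×10⁻¹⁵ W → 10 log₁₀(P_tot / 10⁻³) = −111.9 dBm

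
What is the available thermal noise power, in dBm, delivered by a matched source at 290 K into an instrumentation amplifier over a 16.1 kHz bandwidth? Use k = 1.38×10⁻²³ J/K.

−131.9 dBm

P_n = kTB = 1.38×10⁻²³ × 290 × 1.61×10⁴ = 6.44×10⁻¹⁷ W
In dBm: 10 log₁₀(6.44×10⁻¹⁷ / 10⁻³) = −131.9 dBm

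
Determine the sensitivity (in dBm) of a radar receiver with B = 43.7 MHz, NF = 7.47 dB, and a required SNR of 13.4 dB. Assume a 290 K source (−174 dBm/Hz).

Sensitivity = −174 + 10 log₁₀(B) + NF + SNR_min
= −174 + 76.4 + 7.47 + 13.4
= −76.73 dBm → −76.7 dBm

−76.7 dBm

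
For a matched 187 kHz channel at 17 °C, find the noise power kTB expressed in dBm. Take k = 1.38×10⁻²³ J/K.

−121.3 dBm

T = 17 °C + 273.15 = 290.15 K
P_n = kTB = 1.38×10⁻²³ × 290.15 × 1.87×10⁵ = 7.49×10⁻¹⁶ W
In dBm: 10 log₁₀(7.49×10⁻¹⁶ / 10⁻³) = −121.3 dBm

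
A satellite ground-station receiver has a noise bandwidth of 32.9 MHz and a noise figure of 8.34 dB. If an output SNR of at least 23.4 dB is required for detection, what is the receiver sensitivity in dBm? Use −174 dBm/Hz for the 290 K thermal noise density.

Sensitivity = −174 + 10 log₁₀(B) + NF + SNR_min
= −174 + 75.17 + 8.34 + 23.4
= −67.09 dBm → −67.1 dBm

−67.1 dBm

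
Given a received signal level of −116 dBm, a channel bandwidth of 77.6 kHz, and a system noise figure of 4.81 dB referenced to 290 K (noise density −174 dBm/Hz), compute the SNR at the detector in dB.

4.3 dB

Noise floor: N = −174 + 10 log₁₀(B) + NF
10 log₁₀(7.76×10⁴) = 48.9 dB
N = −174 + 48.9 + 4.81 = −120.29 dBm
SNR = P_sig − N = −116 − (−120.29) = 4.29 dB → 4.3 dB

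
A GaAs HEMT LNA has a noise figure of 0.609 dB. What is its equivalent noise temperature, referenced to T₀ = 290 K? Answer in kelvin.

F = 10^(0.609/10) = 1.15054
T_e = (F − 1)·T₀ = (1.15054 − 1) × 290 = 43.7 K

43.7 K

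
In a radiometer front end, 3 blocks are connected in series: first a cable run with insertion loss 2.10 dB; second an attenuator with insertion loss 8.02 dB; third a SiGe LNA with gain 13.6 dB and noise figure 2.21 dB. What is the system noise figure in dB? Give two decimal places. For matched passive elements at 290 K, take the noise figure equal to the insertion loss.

12.33 dB

Convert to linear (a loss of L dB is a gain of −L dB): F_i = 10^(NF_i/10), G_i = 10^(G_i,dB/10)
  Stage 1: F_1 = 10^(2.10/10) = 1.622, G_1 = 10^(−2.10/10) = 0.6166
  Stage 2: F_2 = 10^(8.02/10) = 6.339, G_2 = 10^(−8.02/10) = 0.1578
  Stage 3: F_3 = 10^(2.21/10) = 1.663, G_3 = 10^(13.6/10) = 22.91
Friis cascade:
  F = 1.622 + (6.339 − 1)/0.6166 + (1.663 − 1)/0.09727 = 17.10
NF = 10 log₁₀(17.10) = 12.33 dB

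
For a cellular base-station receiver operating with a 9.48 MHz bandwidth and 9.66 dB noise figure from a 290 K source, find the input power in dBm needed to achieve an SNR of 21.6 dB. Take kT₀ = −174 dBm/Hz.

−73.0 dBm

Sensitivity = −174 + 10 log₁₀(B) + NF + SNR_min
= −174 + 69.77 + 9.66 + 21.6
= −72.97 dBm → −73.0 dBm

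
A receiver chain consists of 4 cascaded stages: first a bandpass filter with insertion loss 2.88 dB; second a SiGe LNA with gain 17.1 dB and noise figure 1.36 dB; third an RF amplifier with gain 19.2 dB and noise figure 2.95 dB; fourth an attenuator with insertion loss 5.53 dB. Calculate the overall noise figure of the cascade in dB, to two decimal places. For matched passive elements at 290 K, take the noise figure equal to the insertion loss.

4.30 dB

Convert to linear (a loss of L dB is a gain of −L dB): F_i = 10^(NF_i/10), G_i = 10^(G_i,dB/10)
  Stage 1: F_1 = 10^(2.88/10) = 1.941, G_1 = 10^(−2.88/10) = 0.5152
  Stage 2: F_2 = 10^(1.36/10) = 1.368, G_2 = 10^(17.1/10) = 51.29
  Stage 3: F_3 = 10^(2.95/10) = 1.972, G_3 = 10^(19.2/10) = 83.18
  Stage 4: F_4 = 10^(5.53/10) = 3.573, G_4 = 10^(−5.53/10) = 0.2799
Friis cascade:
  F = 1.941 + (1.368 − 1)/0.5152 + (1.972 − 1)/26.42 + (3.573 − 1)/2198 = 2.693
NF = 10 log₁₀(2.693) = 4.30 dB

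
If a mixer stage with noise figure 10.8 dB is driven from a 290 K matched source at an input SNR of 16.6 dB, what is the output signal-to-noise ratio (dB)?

By definition F = SNR_in/SNR_out, so in dB: SNR_out = SNR_in − NF
SNR_out = 16.6 − 10.8 = 5.8 dB

5.8 dB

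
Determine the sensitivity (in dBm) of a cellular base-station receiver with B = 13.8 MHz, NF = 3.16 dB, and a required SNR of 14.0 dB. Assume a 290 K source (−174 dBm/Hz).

Sensitivity = −174 + 10 log₁₀(B) + NF + SNR_min
= −174 + 71.4 + 3.16 + 14.0
= −85.44 dBm → −85.4 dBm

−85.4 dBm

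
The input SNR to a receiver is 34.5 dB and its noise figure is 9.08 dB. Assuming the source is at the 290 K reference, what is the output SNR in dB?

25.42 dB

By definition F = SNR_in/SNR_out, so in dB: SNR_out = SNR_in − NF
SNR_out = 34.5 − 9.08 = 25.42 dB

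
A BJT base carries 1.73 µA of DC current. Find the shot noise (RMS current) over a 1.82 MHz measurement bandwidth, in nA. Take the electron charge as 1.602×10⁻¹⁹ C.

I_n = √(2qI·B)
2qI·B = 2 × 1.602×10⁻¹⁹ × 1.73×10⁻⁶ × 1.82×10⁶ = 1.01×10⁻¹⁸ A²
I_n = √(1.01×10⁻¹⁸) = 1.00×10⁻⁹ A = 1.00 nA

1.00 nA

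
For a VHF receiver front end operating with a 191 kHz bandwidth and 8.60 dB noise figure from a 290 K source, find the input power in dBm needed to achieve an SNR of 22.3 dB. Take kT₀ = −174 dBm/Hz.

Sensitivity = −174 + 10 log₁₀(B) + NF + SNR_min
= −174 + 52.81 + 8.60 + 22.3
= −90.29 dBm → −90.3 dBm

−90.3 dBm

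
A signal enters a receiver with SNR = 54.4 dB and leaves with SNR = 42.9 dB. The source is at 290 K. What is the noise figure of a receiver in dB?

NF (dB) = SNR_in(dB) − SNR_out(dB) when the source is at T₀
NF = 54.4 − 42.9 = 11.5 dB

11.5 dB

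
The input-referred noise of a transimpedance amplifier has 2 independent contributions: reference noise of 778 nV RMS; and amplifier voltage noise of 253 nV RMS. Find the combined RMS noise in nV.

818 nV

Uncorrelated sources add in power (mean-square): V_tot = √(ΣV_i²)
V_tot = √[(7.78×10⁻⁷)² + (2.53×10⁻⁷)²] = 8.18×10⁻⁷ V = 818 nV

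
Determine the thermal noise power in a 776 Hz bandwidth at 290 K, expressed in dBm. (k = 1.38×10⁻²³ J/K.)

−145.1 dBm

P_n = kTB = 1.38×10⁻²³ × 290 × 7.76×10² = 3.11×10⁻¹⁸ W
In dBm: 10 log₁₀(3.11×10⁻¹⁸ / 10⁻³) = −145.1 dBm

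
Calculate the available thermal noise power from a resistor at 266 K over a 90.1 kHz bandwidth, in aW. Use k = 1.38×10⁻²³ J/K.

P_n = kTB = 1.38×10⁻²³ × 266 × 9.01×10⁴ = 3.31×10⁻¹⁶ W = 331 aW

331 aW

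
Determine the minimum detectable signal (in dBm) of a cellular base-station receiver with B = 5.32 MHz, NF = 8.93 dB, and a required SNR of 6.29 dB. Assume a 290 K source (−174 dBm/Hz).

−91.5 dBm

Sensitivity = −174 + 10 log₁₀(B) + NF + SNR_min
= −174 + 67.26 + 8.93 + 6.29
= −91.52 dBm → −91.5 dBm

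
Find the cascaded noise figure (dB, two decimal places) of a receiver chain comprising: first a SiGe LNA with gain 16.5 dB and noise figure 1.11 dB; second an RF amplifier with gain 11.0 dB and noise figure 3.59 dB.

Convert to linear (a loss of L dB is a gain of −L dB): F_i = 10^(NF_i/10), G_i = 10^(G_i,dB/10)
  Stage 1: F_1 = 10^(1.11/10) = 1.291, G_1 = 10^(16.5/10) = 44.67
  Stage 2: F_2 = 10^(3.59/10) = 2.286, G_2 = 10^(11.0/10) = 12.59
Friis cascade:
  F = 1.291 + (2.286 − 1)/44.67 = 1.320
NF = 10 log₁₀(1.320) = 1.21 dB

1.21 dB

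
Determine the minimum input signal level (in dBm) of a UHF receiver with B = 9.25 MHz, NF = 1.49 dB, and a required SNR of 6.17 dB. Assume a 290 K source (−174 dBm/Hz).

Sensitivity = −174 + 10 log₁₀(B) + NF + SNR_min
= −174 + 69.66 + 1.49 + 6.17
= −96.68 dBm → −96.7 dBm

−96.7 dBm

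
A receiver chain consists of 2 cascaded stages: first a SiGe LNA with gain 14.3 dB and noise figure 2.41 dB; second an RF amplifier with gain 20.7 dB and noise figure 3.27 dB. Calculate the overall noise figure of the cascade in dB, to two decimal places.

Convert to linear (a loss of L dB is a gain of −L dB): F_i = 10^(NF_i/10), G_i = 10^(G_i,dB/10)
  Stage 1: F_1 = 10^(2.41/10) = 1.742, G_1 = 10^(14.3/10) = 26.92
  Stage 2: F_2 = 10^(3.27/10) = 2.123, G_2 = 10^(20.7/10) = 117.5
Friis cascade:
  F = 1.742 + (2.123 − 1)/26.92 = 1.784
NF = 10 log₁₀(1.784) = 2.51 dB

2.51 dB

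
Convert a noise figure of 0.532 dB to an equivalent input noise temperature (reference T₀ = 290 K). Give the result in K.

37.8 K

F = 10^(0.532/10) = 1.13032
T_e = (F − 1)·T₀ = (1.13032 − 1) × 290 = 37.8 K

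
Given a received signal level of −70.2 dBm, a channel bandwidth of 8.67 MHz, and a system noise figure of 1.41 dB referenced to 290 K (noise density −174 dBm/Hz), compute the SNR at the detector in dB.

33.0 dB

Noise floor: N = −174 + 10 log₁₀(B) + NF
10 log₁₀(8.67×10⁶) = 69.38 dB
N = −174 + 69.38 + 1.41 = −103.21 dBm
SNR = P_sig − N = −70.2 − (−103.21) = 33.01 dB → 33.0 dB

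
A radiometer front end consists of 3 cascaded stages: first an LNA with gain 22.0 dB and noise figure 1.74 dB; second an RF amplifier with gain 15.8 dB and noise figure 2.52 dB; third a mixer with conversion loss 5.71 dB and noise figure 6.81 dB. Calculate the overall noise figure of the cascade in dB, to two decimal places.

1.76 dB

Convert to linear (a loss of L dB is a gain of −L dB): F_i = 10^(NF_i/10), G_i = 10^(G_i,dB/10)
  Stage 1: F_1 = 10^(1.74/10) = 1.493, G_1 = 10^(22.0/10) = 158.5
  Stage 2: F_2 = 10^(2.52/10) = 1.786, G_2 = 10^(15.8/10) = 38.02
  Stage 3: F_3 = 10^(6.81/10) = 4.797, G_3 = 10^(−5.71/10) = 0.2685
Friis cascade:
  F = 1.493 + (1.786 − 1)/158.5 + (4.797 − 1)/6026 = 1.498
NF = 10 log₁₀(1.498) = 1.76 dB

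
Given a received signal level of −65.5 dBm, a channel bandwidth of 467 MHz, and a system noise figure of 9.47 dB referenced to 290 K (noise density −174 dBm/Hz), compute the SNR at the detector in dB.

12.3 dB

Noise floor: N = −174 + 10 log₁₀(B) + NF
10 log₁₀(4.67×10⁸) = 86.69 dB
N = −174 + 86.69 + 9.47 = −77.84 dBm
SNR = P_sig − N = −65.5 − (−77.84) = 12.34 dB → 12.3 dB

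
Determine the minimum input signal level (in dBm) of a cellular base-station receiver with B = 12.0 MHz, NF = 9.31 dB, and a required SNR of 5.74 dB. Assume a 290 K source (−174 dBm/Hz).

Sensitivity = −174 + 10 log₁₀(B) + NF + SNR_min
= −174 + 70.79 + 9.31 + 5.74
= −88.16 dBm → −88.2 dBm

−88.2 dBm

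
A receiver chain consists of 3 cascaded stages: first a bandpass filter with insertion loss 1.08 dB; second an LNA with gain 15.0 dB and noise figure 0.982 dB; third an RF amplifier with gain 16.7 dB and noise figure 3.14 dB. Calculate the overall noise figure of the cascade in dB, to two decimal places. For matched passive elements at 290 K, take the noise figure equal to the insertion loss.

2.18 dB

Convert to linear (a loss of L dB is a gain of −L dB): F_i = 10^(NF_i/10), G_i = 10^(G_i,dB/10)
  Stage 1: F_1 = 10^(1.08/10) = 1.282, G_1 = 10^(−1.08/10) = 0.7798
  Stage 2: F_2 = 10^(0.982/10) = 1.254, G_2 = 10^(15.0/10) = 31.62
  Stage 3: F_3 = 10^(3.14/10) = 2.061, G_3 = 10^(16.7/10) = 46.77
Friis cascade:
  F = 1.282 + (1.254 − 1)/0.7798 + (2.061 − 1)/24.66 = 1.651
NF = 10 log₁₀(1.651) = 2.18 dB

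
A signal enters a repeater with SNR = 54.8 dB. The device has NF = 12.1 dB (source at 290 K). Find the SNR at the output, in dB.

By definition F = SNR_in/SNR_out, so in dB: SNR_out = SNR_in − NF
SNR_out = 54.8 − 12.1 = 42.7 dB

42.7 dB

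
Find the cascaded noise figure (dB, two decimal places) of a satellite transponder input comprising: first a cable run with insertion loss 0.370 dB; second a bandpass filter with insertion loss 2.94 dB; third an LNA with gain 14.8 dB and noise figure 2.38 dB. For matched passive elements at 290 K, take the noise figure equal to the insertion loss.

5.69 dB

Convert to linear (a loss of L dB is a gain of −L dB): F_i = 10^(NF_i/10), G_i = 10^(G_i,dB/10)
  Stage 1: F_1 = 10^(0.370/10) = 1.089, G_1 = 10^(−0.370/10) = 0.9183
  Stage 2: F_2 = 10^(2.94/10) = 1.968, G_2 = 10^(−2.94/10) = 0.5082
  Stage 3: F_3 = 10^(2.38/10) = 1.730, G_3 = 10^(14.8/10) = 30.20
Friis cascade:
  F = 1.089 + (1.968 − 1)/0.9183 + (1.730 − 1)/0.4667 = 3.707
NF = 10 log₁₀(3.707) = 5.69 dB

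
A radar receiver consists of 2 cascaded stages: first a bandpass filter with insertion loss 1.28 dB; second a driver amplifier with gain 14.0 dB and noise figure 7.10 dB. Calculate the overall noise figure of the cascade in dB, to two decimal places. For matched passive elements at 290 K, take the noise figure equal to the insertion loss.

Convert to linear (a loss of L dB is a gain of −L dB): F_i = 10^(NF_i/10), G_i = 10^(G_i,dB/10)
  Stage 1: F_1 = 10^(1.28/10) = 1.343, G_1 = 10^(−1.28/10) = 0.7447
  Stage 2: F_2 = 10^(7.10/10) = 5.129, G_2 = 10^(14.0/10) = 25.12
Friis cascade:
  F = 1.343 + (5.129 − 1)/0.7447 = 6.887
NF = 10 log₁₀(6.887) = 8.38 dB

8.38 dB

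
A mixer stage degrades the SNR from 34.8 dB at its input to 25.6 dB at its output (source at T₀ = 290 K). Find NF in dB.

NF (dB) = SNR_in(dB) − SNR_out(dB) when the source is at T₀
NF = 34.8 − 25.6 = 9.2 dB

9.2 dB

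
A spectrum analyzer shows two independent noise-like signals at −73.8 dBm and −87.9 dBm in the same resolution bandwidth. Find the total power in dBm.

−73.6 dBm

Convert to linear, add, convert back:
P₁ = 4.17×10⁻¹¹ W, P₂ = 1.62×10⁻¹² W
P_tot = 4.33×10⁻¹¹ W → 10 log₁₀(P_tot / 10⁻³) = −73.6 dBm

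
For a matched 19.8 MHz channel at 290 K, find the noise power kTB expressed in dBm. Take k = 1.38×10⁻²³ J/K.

−101.0 dBm

P_n = kTB = 1.38×10⁻²³ × 290 × 1.98×10⁷ = 7.92×10⁻¹⁴ W
In dBm: 10 log₁₀(7.92×10⁻¹⁴ / 10⁻³) = −101.0 dBm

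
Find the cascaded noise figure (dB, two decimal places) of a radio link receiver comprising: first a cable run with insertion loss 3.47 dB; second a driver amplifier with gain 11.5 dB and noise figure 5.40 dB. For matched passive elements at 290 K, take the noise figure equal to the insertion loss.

8.87 dB

Convert to linear (a loss of L dB is a gain of −L dB): F_i = 10^(NF_i/10), G_i = 10^(G_i,dB/10)
  Stage 1: F_1 = 10^(3.47/10) = 2.223, G_1 = 10^(−3.47/10) = 0.4498
  Stage 2: F_2 = 10^(5.40/10) = 3.467, G_2 = 10^(11.5/10) = 14.13
Friis cascade:
  F = 2.223 + (3.467 − 1)/0.4498 = 7.709
NF = 10 log₁₀(7.709) = 8.87 dB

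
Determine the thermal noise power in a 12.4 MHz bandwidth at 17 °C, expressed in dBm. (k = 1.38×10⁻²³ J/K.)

T = 17 °C + 273.15 = 290.15 K
P_n = kTB = 1.38×10⁻²³ × 290.15 × 1.24×10⁷ = 4.97×10⁻¹⁴ W
In dBm: 10 log₁₀(4.97×10⁻¹⁴ / 10⁻³) = −103.0 dBm

−103.0 dBm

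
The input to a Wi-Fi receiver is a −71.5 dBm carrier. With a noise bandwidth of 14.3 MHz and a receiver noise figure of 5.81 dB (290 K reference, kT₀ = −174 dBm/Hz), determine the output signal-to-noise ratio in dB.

25.1 dB

Noise floor: N = −174 + 10 log₁₀(B) + NF
10 log₁₀(1.43×10⁷) = 71.55 dB
N = −174 + 71.55 + 5.81 = −96.64 dBm
SNR = P_sig − N = −71.5 − (−96.64) = 25.14 dB → 25.1 dB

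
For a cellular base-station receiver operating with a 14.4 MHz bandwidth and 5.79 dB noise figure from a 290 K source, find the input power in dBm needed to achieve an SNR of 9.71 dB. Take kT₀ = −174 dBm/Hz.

Sensitivity = −174 + 10 log₁₀(B) + NF + SNR_min
= −174 + 71.58 + 5.79 + 9.71
= −86.92 dBm → −86.9 dBm

−86.9 dBm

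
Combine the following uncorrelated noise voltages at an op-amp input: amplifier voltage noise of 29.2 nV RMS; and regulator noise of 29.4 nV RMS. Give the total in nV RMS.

Uncorrelated sources add in power (mean-square): V_tot = √(ΣV_i²)
V_tot = √[(2.92×10⁻⁸)² + (2.94×10⁻⁸)²] = 4.14×10⁻⁸ V = 41.4 nV

41.4 nV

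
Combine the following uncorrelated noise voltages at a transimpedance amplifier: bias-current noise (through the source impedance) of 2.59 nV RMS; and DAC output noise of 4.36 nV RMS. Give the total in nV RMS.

Uncorrelated sources add in power (mean-square): V_tot = √(ΣV_i²)
V_tot = √[(2.59×10⁻⁹)² + (4.36×10⁻⁹)²] = 5.07×10⁻⁹ V = 5.07 nV

5.07 nV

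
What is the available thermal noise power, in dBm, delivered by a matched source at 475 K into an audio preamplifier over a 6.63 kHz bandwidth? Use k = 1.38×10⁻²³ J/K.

−133.6 dBm

P_n = kTB = 1.38×10⁻²³ × 475 × 6.63×10³ = 4.35×10⁻¹⁷ W
In dBm: 10 log₁₀(4.35×10⁻¹⁷ / 10⁻³) = −133.6 dBm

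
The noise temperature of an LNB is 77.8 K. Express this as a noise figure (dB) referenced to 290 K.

1.03 dB

F = 1 + T_e/T₀ = 1 + 77.8/290 = 1.26828
NF = 10 log₁₀(1.26828) = 1.03 dB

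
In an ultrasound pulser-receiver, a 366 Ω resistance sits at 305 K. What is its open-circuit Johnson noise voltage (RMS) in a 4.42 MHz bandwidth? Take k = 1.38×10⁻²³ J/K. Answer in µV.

V_n = √(4kTRB)
4kTRB = 4 × 1.38×10⁻²³ × 305 × 3.66×10² × 4.42×10⁶ = 2.72×10⁻¹¹ V²
V_n = √(2.72×10⁻¹¹) = 5.22×10⁻⁶ V = 5.22 µV

5.22 µV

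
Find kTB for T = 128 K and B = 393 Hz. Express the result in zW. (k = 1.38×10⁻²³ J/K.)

P_n = kTB = 1.38×10⁻²³ × 128 × 3.93×10² = 6.94×10⁻¹⁹ W = 694 zW

694 zW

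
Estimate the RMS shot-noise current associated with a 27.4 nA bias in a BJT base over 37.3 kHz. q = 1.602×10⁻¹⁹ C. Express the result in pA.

18.1 pA

I_n = √(2qI·B)
2qI·B = 2 × 1.602×10⁻¹⁹ × 2.74×10⁻⁸ × 3.73×10⁴ = 3.27×10⁻²² A²
I_n = √(3.27×10⁻²²) = 1.81×10⁻¹¹ A = 18.1 pA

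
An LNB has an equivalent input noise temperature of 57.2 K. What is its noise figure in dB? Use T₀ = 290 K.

0.782 dB

F = 1 + T_e/T₀ = 1 + 57.2/290 = 1.19724
NF = 10 log₁₀(1.19724) = 0.782 dB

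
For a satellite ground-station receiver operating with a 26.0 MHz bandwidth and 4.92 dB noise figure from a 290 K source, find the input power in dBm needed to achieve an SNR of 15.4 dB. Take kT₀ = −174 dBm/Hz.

−79.5 dBm

Sensitivity = −174 + 10 log₁₀(B) + NF + SNR_min
= −174 + 74.15 + 4.92 + 15.4
= −79.53 dBm → −79.5 dBm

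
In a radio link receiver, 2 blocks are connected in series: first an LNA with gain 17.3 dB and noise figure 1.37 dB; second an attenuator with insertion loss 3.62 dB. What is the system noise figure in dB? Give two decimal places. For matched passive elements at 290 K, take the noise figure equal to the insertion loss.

Convert to linear (a loss of L dB is a gain of −L dB): F_i = 10^(NF_i/10), G_i = 10^(G_i,dB/10)
  Stage 1: F_1 = 10^(1.37/10) = 1.371, G_1 = 10^(17.3/10) = 53.70
  Stage 2: F_2 = 10^(3.62/10) = 2.301, G_2 = 10^(−3.62/10) = 0.4345
Friis cascade:
  F = 1.371 + (2.301 − 1)/53.70 = 1.395
NF = 10 log₁₀(1.395) = 1.45 dB

1.45 dB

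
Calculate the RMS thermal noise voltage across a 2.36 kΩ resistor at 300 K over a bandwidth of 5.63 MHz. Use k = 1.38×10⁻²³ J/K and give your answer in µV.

V_n = √(4kTRB)
4kTRB = 4 × 1.38×10⁻²³ × 300 × 2.36×10³ × 5.63×10⁶ = 2.20×10⁻¹⁰ V²
V_n = √(2.20×10⁻¹⁰) = 1.48×10⁻⁵ V = 14.8 µV

14.8 µV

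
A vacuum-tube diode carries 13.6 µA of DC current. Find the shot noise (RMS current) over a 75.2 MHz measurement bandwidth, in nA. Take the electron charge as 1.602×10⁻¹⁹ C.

18.1 nA

I_n = √(2qI·B)
2qI·B = 2 × 1.602×10⁻¹⁹ × 1.36×10⁻⁵ × 7.52×10⁷ = 3.28×10⁻¹⁶ A²
I_n = √(3.28×10⁻¹⁶) = 1.81×10⁻⁸ A = 18.1 nA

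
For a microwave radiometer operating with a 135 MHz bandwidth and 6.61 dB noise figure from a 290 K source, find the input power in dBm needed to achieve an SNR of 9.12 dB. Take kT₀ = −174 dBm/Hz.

Sensitivity = −174 + 10 log₁₀(B) + NF + SNR_min
= −174 + 81.3 + 6.61 + 9.12
= −76.97 dBm → −77.0 dBm

−77.0 dBm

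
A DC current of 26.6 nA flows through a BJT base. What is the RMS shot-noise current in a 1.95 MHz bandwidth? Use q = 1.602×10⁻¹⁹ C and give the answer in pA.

129 pA

I_n = √(2qI·B)
2qI·B = 2 × 1.602×10⁻¹⁹ × 2.66×10⁻⁸ × 1.95×10⁶ = 1.66×10⁻²⁰ A²
I_n = √(1.66×10⁻²⁰) = 1.29×10⁻¹⁰ A = 129 pA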